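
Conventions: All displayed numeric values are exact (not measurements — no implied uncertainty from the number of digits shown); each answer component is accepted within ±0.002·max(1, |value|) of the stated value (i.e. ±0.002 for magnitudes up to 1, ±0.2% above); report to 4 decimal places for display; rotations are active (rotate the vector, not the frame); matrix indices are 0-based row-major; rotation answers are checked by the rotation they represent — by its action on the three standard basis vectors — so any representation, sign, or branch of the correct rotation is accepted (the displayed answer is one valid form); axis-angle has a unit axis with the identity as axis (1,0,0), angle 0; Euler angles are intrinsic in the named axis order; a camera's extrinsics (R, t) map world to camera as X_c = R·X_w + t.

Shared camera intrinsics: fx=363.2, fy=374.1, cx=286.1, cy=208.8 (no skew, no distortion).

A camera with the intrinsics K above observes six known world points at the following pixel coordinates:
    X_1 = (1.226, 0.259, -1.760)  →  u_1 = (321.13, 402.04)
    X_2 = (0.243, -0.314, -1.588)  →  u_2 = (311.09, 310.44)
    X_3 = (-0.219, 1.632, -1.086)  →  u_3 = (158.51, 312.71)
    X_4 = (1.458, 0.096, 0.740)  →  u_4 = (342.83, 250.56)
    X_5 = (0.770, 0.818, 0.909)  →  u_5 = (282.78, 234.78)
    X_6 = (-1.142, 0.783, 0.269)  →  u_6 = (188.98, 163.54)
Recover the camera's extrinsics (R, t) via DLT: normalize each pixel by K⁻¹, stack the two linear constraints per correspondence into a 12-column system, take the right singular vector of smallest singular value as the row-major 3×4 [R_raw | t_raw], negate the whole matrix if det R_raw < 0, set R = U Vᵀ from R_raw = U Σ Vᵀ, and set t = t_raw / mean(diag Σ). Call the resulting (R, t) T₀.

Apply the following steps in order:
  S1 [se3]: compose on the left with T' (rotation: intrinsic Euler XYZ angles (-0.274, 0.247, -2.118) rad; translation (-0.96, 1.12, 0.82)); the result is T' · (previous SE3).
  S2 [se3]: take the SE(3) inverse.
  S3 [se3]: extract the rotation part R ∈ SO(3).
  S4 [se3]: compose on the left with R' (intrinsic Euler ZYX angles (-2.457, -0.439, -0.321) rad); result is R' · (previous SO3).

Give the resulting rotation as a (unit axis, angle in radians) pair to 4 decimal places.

source (pnp_recover): camera pose = R=[0.6134 -0.7818 0.1125; 0.6946 0.4661 -0.5479; 0.3759 0.4142 0.8289], t=(0.0100, -0.0000, 4.6394)
after S1 (compose_se3): R=[0.3576 0.8817 -0.3078; -0.7717 0.4646 0.4343; 0.5259 0.0822 0.8466], t=(0.1692, 2.3294, 5.1543)
after S2 (invert_se3): R=[0.3576 -0.7717 0.5259; 0.8817 0.4646 0.0822; -0.3078 0.4343 0.8466], t=(-0.9738, -1.6552, -5.3230)
after S3 (rot_of_se3): [0.3576 -0.7717 0.5259; 0.8817 0.4646 0.0822; -0.3078 0.4343 0.8466]
after S4 (compose_so3): [0.0291 0.9940 0.1054; -0.9309 0.0654 -0.3594; -0.3642 -0.0877 0.9272]

rotation (axis_angle) = ((0.1359, 0.2348, -0.9625), 1.5600)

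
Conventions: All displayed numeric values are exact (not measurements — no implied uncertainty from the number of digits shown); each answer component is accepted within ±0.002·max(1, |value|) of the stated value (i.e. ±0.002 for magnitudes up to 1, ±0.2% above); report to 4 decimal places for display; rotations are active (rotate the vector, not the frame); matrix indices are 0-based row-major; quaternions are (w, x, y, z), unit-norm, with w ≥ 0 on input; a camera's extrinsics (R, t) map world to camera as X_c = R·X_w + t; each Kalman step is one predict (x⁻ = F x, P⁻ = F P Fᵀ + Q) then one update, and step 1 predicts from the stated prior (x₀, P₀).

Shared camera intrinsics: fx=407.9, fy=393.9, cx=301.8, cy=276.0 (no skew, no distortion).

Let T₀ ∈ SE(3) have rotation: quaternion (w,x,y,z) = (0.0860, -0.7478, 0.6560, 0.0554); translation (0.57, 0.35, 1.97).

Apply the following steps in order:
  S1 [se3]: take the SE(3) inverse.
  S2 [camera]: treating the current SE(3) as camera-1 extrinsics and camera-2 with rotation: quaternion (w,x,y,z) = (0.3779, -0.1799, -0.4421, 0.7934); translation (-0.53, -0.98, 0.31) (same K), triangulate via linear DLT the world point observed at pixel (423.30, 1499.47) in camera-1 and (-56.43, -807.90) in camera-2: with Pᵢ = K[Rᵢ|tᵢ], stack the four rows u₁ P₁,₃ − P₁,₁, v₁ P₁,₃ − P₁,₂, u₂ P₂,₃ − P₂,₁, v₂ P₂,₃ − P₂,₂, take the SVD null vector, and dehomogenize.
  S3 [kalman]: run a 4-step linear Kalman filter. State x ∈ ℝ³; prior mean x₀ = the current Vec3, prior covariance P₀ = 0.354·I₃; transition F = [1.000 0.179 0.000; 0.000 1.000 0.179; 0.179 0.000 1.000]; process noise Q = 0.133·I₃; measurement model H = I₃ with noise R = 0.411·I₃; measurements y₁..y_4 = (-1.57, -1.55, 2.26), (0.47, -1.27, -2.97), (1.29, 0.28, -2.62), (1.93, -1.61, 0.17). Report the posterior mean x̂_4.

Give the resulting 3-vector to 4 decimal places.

result = (0.8624, -0.9526, -0.6891)

after S1 (invert_se3): R=[0.1332 -0.9716 -0.1957; -0.9906 -0.1245 -0.0559; 0.0300 0.2013 -0.9791], t=(0.6496, 0.7184, 1.8412)
after S2 (triangulate): (-0.9529, 0.1095, 1.3567)
after S3 (kf_track): (0.8624, -0.9526, -0.6891)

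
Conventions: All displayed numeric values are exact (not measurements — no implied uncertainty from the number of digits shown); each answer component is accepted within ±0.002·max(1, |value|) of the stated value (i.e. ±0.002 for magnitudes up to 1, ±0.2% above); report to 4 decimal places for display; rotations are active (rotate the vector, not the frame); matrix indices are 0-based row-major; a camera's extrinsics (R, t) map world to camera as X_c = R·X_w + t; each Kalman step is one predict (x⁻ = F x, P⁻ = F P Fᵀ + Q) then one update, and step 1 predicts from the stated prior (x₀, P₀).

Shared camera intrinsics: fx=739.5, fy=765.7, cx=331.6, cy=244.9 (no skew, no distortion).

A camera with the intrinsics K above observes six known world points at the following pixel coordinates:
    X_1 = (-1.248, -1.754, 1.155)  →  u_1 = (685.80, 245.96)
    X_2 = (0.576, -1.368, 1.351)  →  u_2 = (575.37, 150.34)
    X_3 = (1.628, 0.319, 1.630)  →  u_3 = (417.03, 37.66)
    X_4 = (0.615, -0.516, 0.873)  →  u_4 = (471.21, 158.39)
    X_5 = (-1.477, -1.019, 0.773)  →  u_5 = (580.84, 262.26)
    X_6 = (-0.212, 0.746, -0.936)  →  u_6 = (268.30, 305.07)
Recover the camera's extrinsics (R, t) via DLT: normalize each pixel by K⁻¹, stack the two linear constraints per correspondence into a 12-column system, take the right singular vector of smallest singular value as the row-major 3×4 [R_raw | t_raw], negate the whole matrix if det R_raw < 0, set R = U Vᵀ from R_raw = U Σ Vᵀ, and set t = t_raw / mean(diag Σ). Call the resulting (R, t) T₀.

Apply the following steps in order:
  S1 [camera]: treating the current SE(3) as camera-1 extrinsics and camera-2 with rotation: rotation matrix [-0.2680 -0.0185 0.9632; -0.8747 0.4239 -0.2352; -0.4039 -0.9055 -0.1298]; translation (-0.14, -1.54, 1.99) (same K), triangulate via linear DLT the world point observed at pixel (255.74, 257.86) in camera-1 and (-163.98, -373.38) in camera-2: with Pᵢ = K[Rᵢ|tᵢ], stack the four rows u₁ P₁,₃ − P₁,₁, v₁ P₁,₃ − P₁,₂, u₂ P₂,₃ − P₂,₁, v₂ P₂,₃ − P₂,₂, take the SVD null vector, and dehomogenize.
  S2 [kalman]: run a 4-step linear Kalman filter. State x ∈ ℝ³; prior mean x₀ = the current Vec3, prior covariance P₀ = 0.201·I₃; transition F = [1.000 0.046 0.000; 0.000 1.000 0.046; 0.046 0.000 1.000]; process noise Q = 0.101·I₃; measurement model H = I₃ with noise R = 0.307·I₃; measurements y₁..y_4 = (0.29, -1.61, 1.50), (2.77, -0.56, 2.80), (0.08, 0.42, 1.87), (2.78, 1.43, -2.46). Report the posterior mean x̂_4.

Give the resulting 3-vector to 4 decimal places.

result = (1.6298, 0.6532, -0.0576)

source (pnp_recover): camera pose = R=[0.0056 -0.9106 0.4132; -0.3009 -0.3956 -0.8677; 0.9536 -0.1195 -0.2763], t=(0.5001, -0.0600, 6.6606)
after S1 (triangulate): (-0.0172, 1.0078, -0.6535)
after S2 (kf_track): (1.6298, 0.6532, -0.0576)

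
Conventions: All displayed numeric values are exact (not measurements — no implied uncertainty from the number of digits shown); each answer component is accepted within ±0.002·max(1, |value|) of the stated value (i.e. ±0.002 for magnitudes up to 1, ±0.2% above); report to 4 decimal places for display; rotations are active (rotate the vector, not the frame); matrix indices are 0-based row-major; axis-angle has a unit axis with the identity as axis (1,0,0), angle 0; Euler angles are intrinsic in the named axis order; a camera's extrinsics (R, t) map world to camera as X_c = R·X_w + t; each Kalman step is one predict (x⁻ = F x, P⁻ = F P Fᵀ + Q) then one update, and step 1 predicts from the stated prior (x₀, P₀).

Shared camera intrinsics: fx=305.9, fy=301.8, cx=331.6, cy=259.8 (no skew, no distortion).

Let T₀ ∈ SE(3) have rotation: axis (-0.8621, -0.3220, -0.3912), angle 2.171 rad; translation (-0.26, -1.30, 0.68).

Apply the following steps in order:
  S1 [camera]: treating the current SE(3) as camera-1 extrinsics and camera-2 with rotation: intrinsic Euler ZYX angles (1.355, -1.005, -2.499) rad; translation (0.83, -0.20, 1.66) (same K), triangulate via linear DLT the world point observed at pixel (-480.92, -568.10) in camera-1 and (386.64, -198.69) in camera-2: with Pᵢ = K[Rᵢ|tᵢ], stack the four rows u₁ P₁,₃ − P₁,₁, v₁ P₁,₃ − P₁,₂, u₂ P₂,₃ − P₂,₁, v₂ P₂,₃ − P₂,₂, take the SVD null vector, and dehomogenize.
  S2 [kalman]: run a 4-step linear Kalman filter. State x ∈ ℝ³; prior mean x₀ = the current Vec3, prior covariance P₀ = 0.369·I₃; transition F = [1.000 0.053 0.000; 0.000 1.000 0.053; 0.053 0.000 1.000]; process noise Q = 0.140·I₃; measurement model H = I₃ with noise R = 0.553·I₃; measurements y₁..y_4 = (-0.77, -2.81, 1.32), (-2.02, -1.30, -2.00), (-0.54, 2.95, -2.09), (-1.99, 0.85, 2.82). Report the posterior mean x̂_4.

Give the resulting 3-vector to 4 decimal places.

after S1 (triangulate): (-1.2681, -1.3046, -1.8119)
after S2 (kf_track): (-1.4115, 0.3967, 0.1971)

result = (-1.4115, 0.3967, 0.1971)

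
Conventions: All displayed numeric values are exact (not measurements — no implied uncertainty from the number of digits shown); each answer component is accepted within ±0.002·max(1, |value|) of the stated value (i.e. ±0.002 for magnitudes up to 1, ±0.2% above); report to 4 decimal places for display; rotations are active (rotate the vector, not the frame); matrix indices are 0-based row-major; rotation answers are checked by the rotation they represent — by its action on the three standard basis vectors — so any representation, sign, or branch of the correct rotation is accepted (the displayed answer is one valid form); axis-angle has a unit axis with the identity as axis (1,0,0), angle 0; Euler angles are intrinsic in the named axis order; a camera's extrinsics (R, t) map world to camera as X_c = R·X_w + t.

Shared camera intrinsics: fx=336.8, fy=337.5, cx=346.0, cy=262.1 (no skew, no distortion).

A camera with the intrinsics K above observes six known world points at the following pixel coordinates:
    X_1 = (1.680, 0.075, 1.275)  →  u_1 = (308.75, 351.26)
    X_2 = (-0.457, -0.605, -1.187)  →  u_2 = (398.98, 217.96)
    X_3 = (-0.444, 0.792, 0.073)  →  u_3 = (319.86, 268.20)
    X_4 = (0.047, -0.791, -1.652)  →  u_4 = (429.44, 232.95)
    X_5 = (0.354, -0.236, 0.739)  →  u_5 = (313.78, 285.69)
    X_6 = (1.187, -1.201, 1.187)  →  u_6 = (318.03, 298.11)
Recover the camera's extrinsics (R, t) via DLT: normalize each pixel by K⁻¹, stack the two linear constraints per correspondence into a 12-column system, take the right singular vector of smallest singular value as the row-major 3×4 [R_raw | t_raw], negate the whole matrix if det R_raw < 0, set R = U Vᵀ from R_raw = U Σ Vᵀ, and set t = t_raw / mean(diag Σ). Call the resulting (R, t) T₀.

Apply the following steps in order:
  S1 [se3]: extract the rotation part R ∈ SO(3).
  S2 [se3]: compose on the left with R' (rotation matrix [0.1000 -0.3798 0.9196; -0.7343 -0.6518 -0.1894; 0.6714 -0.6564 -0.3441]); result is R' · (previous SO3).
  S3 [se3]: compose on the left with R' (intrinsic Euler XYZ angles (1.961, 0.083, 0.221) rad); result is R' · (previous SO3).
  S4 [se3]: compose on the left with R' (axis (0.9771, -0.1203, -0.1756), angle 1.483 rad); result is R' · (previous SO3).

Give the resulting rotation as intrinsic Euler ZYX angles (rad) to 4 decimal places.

rotation (euler_zyx) = (0.9455, -0.7957, 0.1563)

source (pnp_recover): camera pose = R=[0.3070 -0.1477 -0.9402; 0.8678 0.4490 0.2128; 0.3907 -0.8813 0.2660], t=(-0.0900, 0.1100, 6.1600)
after S1 (rot_of_se3): [0.3070 -0.1477 -0.9402; 0.8678 0.4490 0.2128; 0.3907 -0.8813 0.2660]
after S2 (compose_so3): [0.0604 -0.9957 0.0697; -0.8651 -0.0173 0.5013; -0.4980 -0.0906 -0.8625]
after S3 (compose_so3): [0.2064 -0.9719 -0.1132; 0.7940 0.0987 0.5998; -0.5718 -0.2137 0.7921]
after S4 (compose_so3): [0.4096 -0.8660 -0.2868; 0.5674 0.4880 -0.6633; 0.7144 0.1089 0.6912]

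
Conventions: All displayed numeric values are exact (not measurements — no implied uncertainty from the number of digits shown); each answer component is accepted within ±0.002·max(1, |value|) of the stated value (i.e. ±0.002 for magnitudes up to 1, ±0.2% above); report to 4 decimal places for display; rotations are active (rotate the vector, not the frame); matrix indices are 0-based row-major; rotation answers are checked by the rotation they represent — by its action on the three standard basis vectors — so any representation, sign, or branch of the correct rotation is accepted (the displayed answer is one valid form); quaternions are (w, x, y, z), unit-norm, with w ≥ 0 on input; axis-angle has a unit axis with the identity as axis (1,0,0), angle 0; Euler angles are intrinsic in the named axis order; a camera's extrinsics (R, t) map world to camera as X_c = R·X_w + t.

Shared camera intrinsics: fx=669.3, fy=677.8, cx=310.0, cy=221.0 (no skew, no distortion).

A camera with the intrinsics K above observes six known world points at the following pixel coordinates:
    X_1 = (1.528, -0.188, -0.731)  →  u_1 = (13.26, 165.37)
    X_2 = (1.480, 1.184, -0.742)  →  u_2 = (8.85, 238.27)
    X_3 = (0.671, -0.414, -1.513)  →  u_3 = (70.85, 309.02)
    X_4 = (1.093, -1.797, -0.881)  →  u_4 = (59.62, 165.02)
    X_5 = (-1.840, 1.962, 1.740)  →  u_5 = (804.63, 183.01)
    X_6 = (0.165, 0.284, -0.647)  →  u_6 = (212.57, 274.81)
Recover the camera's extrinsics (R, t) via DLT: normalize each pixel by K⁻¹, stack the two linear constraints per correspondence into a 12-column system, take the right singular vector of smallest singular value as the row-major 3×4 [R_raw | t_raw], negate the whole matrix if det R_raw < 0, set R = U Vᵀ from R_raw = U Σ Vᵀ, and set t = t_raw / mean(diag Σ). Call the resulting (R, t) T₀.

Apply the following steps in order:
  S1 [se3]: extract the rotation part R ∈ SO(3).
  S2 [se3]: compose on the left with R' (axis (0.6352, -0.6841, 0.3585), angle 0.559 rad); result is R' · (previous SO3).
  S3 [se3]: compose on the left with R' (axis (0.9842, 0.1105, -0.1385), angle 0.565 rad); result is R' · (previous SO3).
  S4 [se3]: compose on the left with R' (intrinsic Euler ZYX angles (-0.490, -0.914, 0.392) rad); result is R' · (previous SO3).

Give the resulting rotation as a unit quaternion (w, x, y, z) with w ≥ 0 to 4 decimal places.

rotation (quat) = (0.7414, 0.4343, 0.5020, -0.0985)

source (pnp_recover): camera pose = R=[-0.7590 0.3507 0.5485; -0.4689 0.2900 -0.8343; -0.4517 -0.8904 -0.0557], t=(-0.2699, -0.1900, 4.7598)
after S1 (rot_of_se3): [-0.7590 0.3507 0.5485; -0.4689 0.2900 -0.8343; -0.4517 -0.8904 -0.0557]
after S2 (compose_so3): [-0.4217 0.5367 0.7308; -0.3560 0.6432 -0.6779; -0.8339 -0.5461 -0.0802]
after S3 (compose_so3): [-0.4838 0.5719 0.6625; 0.1642 0.8028 -0.5732; -0.8597 -0.1685 -0.4823]
after S4 (compose_so3): [0.4767 0.5821 0.6588; 0.2900 0.6033 -0.7429; -0.8299 0.5451 0.1188]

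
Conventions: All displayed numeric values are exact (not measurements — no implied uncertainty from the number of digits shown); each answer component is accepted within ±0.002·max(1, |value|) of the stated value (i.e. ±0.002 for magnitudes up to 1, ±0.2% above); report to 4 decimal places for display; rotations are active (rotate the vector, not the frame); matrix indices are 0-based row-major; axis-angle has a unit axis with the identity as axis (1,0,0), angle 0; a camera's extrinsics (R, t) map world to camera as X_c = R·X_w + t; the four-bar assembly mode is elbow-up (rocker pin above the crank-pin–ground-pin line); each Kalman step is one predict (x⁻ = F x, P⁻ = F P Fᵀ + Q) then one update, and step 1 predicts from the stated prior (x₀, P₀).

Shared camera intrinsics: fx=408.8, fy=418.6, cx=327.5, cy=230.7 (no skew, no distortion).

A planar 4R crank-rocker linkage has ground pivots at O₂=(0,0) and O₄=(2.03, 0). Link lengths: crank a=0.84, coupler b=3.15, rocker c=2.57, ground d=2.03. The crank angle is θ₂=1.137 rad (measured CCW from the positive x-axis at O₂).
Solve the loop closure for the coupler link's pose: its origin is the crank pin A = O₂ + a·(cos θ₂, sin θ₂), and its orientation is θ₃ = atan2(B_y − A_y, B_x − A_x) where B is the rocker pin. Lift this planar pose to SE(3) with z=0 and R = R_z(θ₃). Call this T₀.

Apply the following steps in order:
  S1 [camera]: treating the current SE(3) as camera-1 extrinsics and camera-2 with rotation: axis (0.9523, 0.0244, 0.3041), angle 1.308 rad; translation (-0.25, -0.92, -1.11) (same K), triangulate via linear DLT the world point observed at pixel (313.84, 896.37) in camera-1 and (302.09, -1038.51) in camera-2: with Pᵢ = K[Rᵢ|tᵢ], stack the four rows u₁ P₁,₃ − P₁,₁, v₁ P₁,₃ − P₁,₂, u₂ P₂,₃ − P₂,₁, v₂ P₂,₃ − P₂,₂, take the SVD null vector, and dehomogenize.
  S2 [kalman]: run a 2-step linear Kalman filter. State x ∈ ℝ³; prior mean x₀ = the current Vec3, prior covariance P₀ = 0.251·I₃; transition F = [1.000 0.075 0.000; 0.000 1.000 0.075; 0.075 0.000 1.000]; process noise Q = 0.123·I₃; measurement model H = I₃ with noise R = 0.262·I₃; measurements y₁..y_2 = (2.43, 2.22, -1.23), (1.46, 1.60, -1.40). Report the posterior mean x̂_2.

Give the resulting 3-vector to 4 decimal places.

result = (1.5594, 1.7028, -0.7470)

source (fourbar_fk): coupler pose = R=[0.8640 -0.5035 0.0000; 0.5035 0.8640 0.0000; 0.0000 0.0000 1.0000], t=(0.3531, 0.7622, 0.0000)
after S1 (triangulate): (0.2887, 1.2808, 1.2666)
after S2 (kf_track): (1.5594, 1.7028, -0.7470)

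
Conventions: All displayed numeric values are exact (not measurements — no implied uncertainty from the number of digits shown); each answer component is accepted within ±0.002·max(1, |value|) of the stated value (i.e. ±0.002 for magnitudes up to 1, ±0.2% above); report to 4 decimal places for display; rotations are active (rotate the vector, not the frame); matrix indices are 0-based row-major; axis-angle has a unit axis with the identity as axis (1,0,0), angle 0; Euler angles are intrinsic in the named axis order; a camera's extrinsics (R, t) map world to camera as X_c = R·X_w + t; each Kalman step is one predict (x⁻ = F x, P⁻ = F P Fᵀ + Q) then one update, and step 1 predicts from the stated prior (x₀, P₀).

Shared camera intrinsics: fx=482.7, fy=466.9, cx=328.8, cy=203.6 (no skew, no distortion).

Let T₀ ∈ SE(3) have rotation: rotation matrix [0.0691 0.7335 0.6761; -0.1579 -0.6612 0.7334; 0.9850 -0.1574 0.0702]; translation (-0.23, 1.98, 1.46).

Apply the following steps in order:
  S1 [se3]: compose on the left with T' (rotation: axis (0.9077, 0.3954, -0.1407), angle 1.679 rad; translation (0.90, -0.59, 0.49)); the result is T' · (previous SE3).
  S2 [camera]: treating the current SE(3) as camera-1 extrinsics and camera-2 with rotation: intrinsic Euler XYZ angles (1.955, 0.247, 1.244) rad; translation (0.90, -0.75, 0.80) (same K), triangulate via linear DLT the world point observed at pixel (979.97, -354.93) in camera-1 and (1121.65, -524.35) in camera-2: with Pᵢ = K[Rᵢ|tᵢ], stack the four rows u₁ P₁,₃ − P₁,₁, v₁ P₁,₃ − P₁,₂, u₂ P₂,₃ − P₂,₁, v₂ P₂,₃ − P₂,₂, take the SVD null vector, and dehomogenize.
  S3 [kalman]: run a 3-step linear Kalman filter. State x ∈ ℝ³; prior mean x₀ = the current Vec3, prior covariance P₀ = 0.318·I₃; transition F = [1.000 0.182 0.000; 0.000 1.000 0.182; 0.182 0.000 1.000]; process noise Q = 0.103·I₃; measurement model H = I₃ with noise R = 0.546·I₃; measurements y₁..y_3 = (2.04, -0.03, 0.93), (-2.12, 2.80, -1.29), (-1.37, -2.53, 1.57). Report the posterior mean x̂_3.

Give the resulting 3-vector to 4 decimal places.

result = (-0.4178, -0.4029, 0.7280)

after S1 (compose_se3): R=[0.2185 0.1954 0.9561; -0.9421 0.2978 0.1545; -0.2545 -0.9344 0.2491], t=(2.1465, -1.9277, 2.1519)
after S2 (triangulate): (1.5945, -0.7664, 1.5748)
after S3 (kf_track): (-0.4178, -0.4029, 0.7280)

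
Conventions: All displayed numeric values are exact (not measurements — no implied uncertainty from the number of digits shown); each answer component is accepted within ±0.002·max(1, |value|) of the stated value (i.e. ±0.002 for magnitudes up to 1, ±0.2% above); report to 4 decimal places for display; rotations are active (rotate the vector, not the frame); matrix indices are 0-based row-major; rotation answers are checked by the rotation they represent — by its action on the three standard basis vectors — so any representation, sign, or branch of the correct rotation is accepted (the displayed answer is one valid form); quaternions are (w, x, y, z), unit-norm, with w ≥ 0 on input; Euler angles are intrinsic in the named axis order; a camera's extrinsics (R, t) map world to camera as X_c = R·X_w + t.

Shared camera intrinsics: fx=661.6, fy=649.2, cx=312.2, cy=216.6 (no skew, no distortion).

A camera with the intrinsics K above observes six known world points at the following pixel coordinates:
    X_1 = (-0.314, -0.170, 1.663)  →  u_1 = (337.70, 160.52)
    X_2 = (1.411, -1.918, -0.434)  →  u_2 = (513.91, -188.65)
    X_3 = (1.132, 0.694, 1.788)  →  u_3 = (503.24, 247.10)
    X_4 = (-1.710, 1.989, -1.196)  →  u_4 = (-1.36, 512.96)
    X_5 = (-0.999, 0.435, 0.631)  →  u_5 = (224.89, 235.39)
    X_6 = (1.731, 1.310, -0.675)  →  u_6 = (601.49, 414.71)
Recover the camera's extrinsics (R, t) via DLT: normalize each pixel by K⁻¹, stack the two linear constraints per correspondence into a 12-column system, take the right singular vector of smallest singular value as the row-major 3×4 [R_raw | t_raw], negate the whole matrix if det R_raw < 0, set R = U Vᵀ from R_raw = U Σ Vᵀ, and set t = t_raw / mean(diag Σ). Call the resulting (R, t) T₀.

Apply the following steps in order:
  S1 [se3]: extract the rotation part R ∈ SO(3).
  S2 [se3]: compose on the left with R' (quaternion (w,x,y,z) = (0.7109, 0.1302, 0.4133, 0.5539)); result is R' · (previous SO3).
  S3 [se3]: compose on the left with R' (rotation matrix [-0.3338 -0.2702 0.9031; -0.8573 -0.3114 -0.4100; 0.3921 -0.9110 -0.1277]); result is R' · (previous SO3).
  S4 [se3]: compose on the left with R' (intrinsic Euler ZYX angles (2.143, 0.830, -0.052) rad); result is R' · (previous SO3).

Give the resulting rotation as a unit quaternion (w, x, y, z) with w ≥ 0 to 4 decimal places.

source (pnp_recover): camera pose = R=[0.9419 0.0517 0.3320; -0.0329 0.9975 -0.0620; -0.3344 0.0475 0.9412], t=(-0.0100, -0.2700, 4.5000)
after S1 (rot_of_se3): [0.9419 0.0517 0.3320; -0.0329 0.9975 -0.0620; -0.3344 0.0475 0.9412]
after S2 (compose_so3): [-0.1803 -0.6412 0.7459; 0.7404 0.4108 0.5321; -0.6476 0.6481 0.4007]
after S3 (compose_so3): [-0.7247 0.6884 -0.0309; 0.1895 0.1560 -0.9694; -0.6625 -0.7084 -0.2435]
after S4 (compose_so3): [0.4030 -0.0657 0.9128; -0.9115 -0.1178 0.3940; 0.0817 -0.9909 -0.1073]

rotation (quat) = (0.5427, -0.6380, 0.3829, -0.3897)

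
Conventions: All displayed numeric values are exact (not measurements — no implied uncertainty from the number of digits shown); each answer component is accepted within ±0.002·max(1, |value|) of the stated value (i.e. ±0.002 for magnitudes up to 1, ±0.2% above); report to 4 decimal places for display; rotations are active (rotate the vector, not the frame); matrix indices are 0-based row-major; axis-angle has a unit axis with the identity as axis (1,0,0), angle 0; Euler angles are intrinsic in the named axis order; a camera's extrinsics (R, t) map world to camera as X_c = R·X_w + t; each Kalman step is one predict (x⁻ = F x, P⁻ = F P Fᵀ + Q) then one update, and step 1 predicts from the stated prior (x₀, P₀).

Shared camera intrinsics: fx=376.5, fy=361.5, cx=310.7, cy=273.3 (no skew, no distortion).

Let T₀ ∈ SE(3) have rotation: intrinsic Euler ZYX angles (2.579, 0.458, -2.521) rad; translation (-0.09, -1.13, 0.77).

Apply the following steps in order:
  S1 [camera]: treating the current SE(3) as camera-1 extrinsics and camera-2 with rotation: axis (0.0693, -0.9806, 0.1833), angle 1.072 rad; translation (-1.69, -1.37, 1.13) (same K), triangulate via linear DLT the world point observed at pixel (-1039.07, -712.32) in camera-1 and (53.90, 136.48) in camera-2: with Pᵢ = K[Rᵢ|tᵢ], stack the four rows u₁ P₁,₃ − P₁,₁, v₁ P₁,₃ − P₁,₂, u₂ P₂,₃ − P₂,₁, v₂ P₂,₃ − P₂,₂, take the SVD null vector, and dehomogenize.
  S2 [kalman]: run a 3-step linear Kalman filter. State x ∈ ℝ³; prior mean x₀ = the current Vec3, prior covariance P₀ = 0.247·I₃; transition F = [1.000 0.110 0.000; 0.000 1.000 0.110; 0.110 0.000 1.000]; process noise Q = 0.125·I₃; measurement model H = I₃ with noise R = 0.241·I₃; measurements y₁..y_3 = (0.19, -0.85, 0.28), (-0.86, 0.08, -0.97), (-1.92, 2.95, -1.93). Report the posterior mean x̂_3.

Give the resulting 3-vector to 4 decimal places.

result = (-1.0887, 1.3647, -1.1901)

after S1 (triangulate): (0.9345, 0.5378, -0.0668)
after S2 (kf_track): (-1.0887, 1.3647, -1.1901)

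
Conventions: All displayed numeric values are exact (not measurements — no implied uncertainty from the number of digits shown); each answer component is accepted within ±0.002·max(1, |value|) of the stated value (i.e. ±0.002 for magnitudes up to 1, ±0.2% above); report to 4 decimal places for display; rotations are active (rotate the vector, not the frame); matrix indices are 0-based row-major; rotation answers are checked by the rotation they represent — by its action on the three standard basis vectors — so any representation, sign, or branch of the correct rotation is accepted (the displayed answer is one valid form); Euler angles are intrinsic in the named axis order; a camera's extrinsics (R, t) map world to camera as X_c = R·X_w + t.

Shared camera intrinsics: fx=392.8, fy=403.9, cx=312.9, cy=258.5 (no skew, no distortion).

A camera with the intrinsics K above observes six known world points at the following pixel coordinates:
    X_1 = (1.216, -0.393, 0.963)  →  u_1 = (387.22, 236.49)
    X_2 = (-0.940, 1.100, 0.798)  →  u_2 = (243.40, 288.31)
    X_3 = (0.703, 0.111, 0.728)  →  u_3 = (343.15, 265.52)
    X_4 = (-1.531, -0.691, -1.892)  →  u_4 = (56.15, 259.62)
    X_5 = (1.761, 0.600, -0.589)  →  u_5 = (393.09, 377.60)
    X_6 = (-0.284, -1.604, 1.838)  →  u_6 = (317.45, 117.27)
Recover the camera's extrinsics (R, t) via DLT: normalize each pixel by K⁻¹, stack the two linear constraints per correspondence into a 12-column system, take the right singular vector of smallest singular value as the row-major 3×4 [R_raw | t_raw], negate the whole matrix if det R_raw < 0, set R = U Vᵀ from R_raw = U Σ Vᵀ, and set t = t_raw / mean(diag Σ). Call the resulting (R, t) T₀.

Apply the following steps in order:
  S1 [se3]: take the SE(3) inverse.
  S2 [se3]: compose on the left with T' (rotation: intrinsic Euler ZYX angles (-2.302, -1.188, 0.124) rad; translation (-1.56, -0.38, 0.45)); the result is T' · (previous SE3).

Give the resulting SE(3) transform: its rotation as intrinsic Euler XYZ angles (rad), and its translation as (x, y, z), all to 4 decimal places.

source (pnp_recover): camera pose = R=[0.9390 -0.1117 0.3252; 0.2567 0.8570 -0.4469; -0.2288 0.5031 0.8334], t=(-0.4400, 0.1500, 5.2701)
after S1 (invert_se3): R=[0.9390 0.2567 -0.2288; -0.1117 0.8570 0.5031; 0.3252 -0.4469 0.8334], t=(1.5803, -2.8291, -4.1819)
after S2 (compose_se3): R=[-0.1553 0.4011 0.9028; 0.0531 -0.9092 0.4131; 0.9864 0.1121 0.1199], t=(-6.4462, -2.3971, 0.2352)

rotation (euler_xyz) = (-1.2882, 1.1262, -1.9403), translation = (-6.4462, -2.3971, 0.2352)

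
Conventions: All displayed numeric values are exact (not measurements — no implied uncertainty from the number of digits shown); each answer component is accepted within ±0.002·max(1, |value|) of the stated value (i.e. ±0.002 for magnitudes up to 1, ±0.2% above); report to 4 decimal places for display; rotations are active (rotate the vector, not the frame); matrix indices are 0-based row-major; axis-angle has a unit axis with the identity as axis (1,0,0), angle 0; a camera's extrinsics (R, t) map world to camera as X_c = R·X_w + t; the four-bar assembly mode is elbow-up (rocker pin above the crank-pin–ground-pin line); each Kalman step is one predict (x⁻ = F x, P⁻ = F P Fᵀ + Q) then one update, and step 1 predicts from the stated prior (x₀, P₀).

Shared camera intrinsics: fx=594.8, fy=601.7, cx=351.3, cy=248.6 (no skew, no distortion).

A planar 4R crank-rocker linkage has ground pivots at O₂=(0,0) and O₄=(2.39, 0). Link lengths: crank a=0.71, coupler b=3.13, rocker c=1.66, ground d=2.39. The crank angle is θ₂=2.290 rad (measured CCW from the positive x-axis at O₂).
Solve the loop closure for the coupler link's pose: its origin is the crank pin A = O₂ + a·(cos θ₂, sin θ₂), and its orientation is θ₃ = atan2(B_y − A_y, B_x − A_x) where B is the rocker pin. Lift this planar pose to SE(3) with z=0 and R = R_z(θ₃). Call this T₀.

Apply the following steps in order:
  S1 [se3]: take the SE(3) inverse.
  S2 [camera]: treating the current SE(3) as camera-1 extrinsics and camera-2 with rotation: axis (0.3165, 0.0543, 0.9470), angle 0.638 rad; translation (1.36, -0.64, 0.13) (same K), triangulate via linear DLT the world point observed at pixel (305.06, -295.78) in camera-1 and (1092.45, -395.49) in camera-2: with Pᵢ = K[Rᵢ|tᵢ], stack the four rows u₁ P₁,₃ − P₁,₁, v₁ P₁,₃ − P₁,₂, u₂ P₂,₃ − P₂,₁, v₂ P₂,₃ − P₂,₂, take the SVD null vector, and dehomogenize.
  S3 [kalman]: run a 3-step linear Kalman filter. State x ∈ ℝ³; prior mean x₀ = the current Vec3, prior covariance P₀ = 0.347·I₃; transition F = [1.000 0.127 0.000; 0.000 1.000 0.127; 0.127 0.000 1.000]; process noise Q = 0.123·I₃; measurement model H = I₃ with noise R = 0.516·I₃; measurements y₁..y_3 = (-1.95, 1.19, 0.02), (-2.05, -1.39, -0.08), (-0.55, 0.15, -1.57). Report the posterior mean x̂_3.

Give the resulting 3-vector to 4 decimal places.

result = (-1.1962, -0.2457, -0.4758)

source (fourbar_fk): coupler pose = R=[0.9332 -0.3593 0.0000; 0.3593 0.9332 0.0000; 0.0000 0.0000 1.0000], t=(-0.4677, 0.5342, 0.0000)
after S1 (invert_se3): R=[0.9332 0.3593 0.0000; -0.3593 0.9332 0.0000; 0.0000 0.0000 1.0000], t=(0.2446, -0.6665, 0.0000)
after S2 (triangulate): (-0.0225, -1.0037, 1.7631)
after S3 (kf_track): (-1.1962, -0.2457, -0.4758)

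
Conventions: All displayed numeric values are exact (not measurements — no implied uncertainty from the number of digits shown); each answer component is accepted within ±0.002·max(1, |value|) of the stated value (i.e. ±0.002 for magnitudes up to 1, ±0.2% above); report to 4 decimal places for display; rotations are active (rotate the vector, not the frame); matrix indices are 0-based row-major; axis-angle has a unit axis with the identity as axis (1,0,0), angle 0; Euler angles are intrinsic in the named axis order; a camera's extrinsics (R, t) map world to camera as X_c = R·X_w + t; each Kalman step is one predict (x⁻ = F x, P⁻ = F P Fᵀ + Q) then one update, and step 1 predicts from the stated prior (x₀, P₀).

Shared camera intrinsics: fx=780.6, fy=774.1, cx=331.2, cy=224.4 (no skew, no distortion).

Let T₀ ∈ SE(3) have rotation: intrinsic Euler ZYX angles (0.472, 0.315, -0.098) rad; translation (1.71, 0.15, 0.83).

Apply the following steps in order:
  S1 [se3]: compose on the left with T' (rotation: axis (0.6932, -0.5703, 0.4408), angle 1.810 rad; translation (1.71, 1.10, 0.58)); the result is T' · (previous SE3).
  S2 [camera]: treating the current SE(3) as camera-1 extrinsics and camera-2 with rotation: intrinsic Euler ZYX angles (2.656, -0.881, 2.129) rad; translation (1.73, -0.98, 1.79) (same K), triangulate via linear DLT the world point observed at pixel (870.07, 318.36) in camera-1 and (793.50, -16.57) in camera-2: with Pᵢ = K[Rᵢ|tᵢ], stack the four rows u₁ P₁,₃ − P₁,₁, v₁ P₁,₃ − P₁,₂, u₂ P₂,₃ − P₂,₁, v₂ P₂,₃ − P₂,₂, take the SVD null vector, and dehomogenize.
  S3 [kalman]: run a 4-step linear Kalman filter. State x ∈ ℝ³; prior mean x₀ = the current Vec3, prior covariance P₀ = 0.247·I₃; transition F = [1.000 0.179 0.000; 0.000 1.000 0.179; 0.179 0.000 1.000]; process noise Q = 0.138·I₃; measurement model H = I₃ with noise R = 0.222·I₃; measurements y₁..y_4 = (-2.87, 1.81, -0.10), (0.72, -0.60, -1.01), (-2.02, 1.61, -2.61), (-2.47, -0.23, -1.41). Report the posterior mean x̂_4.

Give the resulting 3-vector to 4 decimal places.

result = (-1.8293, 0.0770, -1.7246)

after S1 (compose_se3): R=[-0.0393 -0.9553 -0.2929; 0.3250 0.2650 -0.9078; 0.9449 -0.1309 0.3000], t=(2.0374, 0.2039, 2.2308)
after S2 (triangulate): (0.6715, -0.0063, 0.0768)
after S3 (kf_track): (-1.8293, 0.0770, -1.7246)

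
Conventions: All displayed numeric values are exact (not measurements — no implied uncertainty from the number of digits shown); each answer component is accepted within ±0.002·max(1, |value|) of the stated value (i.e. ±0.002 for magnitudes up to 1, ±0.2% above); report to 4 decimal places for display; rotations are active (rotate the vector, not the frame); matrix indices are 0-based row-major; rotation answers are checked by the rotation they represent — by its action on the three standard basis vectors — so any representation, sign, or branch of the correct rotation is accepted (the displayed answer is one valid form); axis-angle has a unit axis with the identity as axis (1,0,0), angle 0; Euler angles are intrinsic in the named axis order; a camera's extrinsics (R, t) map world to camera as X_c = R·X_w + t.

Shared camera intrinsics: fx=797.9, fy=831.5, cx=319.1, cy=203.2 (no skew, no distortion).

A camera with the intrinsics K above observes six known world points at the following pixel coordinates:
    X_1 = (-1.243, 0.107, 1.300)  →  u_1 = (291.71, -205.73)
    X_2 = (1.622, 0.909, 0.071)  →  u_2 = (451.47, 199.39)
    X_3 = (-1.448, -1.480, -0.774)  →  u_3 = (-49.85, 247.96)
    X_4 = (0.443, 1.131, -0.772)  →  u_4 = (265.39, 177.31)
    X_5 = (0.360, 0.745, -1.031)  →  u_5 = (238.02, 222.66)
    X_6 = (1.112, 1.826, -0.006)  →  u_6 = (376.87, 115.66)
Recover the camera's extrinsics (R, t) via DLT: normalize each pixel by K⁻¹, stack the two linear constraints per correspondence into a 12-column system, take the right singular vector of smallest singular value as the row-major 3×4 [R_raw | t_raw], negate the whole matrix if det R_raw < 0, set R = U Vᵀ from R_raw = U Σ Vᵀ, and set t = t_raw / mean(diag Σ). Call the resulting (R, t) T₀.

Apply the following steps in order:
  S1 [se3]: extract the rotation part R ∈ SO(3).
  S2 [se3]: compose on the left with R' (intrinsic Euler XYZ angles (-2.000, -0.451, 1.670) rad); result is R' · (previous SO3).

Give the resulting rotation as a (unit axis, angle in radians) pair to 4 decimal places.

rotation (axis_angle) = ((-0.0163, 0.9805, -0.1960), 2.3811)

source (pnp_recover): camera pose = R=[0.7327 -0.1288 0.6682; 0.5245 -0.5186 -0.6752; 0.4335 0.8452 -0.3125], t=(-0.0801, -0.3600, 4.8097)
after S1 (rot_of_se3): [0.7327 -0.1288 0.6682; 0.5245 -0.5186 -0.6752; 0.4335 0.8452 -0.3125]
after S2 (compose_so3): [-0.7240 0.1076 0.6813; -0.1627 0.9333 -0.3202; -0.6703 -0.3427 -0.6582]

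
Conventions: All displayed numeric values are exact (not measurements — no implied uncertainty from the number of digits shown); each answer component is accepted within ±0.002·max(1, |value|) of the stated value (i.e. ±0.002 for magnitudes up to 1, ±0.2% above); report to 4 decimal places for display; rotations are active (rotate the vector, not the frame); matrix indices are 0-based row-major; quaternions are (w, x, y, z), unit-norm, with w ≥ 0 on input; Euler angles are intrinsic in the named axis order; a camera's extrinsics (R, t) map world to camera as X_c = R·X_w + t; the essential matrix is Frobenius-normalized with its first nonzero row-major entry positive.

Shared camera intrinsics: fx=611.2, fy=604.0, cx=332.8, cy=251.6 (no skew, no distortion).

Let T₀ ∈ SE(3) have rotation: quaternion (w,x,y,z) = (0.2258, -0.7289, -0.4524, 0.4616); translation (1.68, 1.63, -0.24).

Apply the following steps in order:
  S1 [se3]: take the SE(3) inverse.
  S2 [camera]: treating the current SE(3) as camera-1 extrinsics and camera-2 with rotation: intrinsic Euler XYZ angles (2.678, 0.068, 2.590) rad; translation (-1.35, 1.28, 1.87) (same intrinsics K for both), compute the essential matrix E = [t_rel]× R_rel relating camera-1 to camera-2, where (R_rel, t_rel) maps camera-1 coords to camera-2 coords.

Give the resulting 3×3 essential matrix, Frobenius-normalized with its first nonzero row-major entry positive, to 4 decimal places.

after S1 (invert_se3): R=[0.1645 0.8679 -0.4686; 0.4510 -0.4887 -0.7468; -0.8772 -0.0885 -0.4719], t=(-1.8036, -0.1404, 1.5047)
after S2 (essential): [0.1883 -0.3407 0.0750; 0.1199 -0.5073 -0.3838; 0.2759 -0.1998 0.5548]

matrix = [0.1883 -0.3407 0.0750; 0.1199 -0.5073 -0.3838; 0.2759 -0.1998 0.5548]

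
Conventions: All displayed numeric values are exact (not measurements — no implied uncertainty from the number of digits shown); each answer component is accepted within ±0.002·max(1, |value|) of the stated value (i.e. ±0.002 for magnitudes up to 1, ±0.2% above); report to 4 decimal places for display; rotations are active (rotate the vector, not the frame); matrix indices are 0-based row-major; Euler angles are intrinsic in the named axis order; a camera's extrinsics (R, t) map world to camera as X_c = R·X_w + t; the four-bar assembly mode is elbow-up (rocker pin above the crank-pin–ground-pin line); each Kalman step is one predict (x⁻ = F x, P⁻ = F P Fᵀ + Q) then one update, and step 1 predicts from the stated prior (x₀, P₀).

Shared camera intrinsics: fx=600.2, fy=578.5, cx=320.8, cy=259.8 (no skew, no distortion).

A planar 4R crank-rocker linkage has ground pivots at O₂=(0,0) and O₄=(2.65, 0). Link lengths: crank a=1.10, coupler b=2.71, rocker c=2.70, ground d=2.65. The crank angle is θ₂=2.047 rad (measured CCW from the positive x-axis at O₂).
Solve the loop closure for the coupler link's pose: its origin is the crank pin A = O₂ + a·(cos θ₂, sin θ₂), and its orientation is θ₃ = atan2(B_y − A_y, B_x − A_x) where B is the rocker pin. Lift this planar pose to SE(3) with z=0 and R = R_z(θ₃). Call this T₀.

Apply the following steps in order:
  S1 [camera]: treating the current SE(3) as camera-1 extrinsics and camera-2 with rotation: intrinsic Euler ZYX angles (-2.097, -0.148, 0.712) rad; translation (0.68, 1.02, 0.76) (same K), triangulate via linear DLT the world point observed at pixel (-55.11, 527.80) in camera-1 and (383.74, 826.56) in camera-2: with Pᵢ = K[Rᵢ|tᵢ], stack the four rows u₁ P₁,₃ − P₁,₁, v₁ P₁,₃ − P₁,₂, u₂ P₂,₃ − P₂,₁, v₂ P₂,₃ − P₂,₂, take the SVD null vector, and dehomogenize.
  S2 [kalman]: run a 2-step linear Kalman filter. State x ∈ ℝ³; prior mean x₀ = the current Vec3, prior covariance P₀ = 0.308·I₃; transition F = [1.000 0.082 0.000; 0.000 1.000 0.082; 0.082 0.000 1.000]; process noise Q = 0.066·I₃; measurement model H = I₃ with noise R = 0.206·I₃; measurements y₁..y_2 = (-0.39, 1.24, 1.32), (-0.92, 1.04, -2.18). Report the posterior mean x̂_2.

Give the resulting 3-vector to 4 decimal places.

source (fourbar_fk): coupler pose = R=[0.8189 -0.5739 0.0000; 0.5739 0.8189 0.0000; 0.0000 0.0000 1.0000], t=(-0.5042, 0.9776, 0.0000)
after S1 (triangulate): (-0.6221, 0.3276, 1.9187)
after S2 (kf_track): (-0.7097, 0.9942, -0.3241)

result = (-0.7097, 0.9942, -0.3241)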